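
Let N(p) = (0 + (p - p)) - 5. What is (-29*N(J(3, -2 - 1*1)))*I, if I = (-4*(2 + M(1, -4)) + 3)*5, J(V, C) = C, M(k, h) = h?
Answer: 7975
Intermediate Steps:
N(p) = -5 (N(p) = (0 + 0) - 5 = 0 - 5 = -5)
I = 55 (I = (-4*(2 - 4) + 3)*5 = (-4*(-2) + 3)*5 = (8 + 3)*5 = 11*5 = 55)
(-29*N(J(3, -2 - 1*1)))*I = -29*(-5)*55 = 145*55 = 7975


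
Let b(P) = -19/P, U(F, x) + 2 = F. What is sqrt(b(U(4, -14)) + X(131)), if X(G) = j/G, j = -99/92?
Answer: I*sqrt(345268709)/6026 ≈ 3.0835*I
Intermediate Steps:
U(F, x) = -2 + F
j = -99/92 (j = -99*1/92 = -99/92 ≈ -1.0761)
X(G) = -99/(92*G)
sqrt(b(U(4, -14)) + X(131)) = sqrt(-19/(-2 + 4) - 99/92/131) = sqrt(-19/2 - 99/92*1/131) = sqrt(-19*1/2 - 99/12052) = sqrt(-19/2 - 99/12052) = sqrt(-114593/12052) = I*sqrt(345268709)/6026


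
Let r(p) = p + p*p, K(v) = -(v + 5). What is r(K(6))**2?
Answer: 12100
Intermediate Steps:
K(v) = -5 - v (K(v) = -(5 + v) = -5 - v)
r(p) = p + p**2
r(K(6))**2 = ((-5 - 1*6)*(1 + (-5 - 1*6)))**2 = ((-5 - 6)*(1 + (-5 - 6)))**2 = (-11*(1 - 11))**2 = (-11*(-10))**2 = 110**2 = 12100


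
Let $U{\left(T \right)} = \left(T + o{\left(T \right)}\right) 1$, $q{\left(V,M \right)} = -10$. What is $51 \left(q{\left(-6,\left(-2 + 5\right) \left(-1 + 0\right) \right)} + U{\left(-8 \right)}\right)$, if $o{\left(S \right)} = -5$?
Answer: $-1173$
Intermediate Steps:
$U{\left(T \right)} = -5 + T$ ($U{\left(T \right)} = \left(T - 5\right) 1 = \left(-5 + T\right) 1 = -5 + T$)
$51 \left(q{\left(-6,\left(-2 + 5\right) \left(-1 + 0\right) \right)} + U{\left(-8 \right)}\right) = 51 \left(-10 - 13\right) = 51 \left(-23\right) = -1173$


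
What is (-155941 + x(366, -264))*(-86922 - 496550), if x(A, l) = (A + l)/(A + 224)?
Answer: 26841196352768/295 ≈ 9.0987e+10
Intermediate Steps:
x(A, l) = (A + l)/(224 + A)
(-155941 + x(366, -264))*(-86922 - 496550) = (-155941 + (366 - 264)/(224 + 366))*(-86922 - 496550) = (-155941 + 102/590)*(-583472) = (-155941 + (1/590)*102)*(-583472) = (-155941 + 51/295)*(-583472) = -46002544/295*(-583472) = 26841196352768/295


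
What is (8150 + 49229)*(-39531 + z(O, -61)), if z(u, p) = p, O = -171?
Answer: -2271749368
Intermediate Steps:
(8150 + 49229)*(-39531 + z(O, -61)) = (8150 + 49229)*(-39531 - 61) = 57379*(-39592) = -2271749368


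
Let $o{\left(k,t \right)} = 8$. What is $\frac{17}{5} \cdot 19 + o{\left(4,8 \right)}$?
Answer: $\frac{363}{5} \approx 72.6$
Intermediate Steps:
$\frac{17}{5} \cdot 19 + o{\left(4,8 \right)} = \frac{17}{5} \cdot 19 + 8 = \frac{323}{5} + 8 = \frac{363}{5}$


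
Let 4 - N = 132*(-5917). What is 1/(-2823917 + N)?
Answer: -1/2042869 ≈ -4.8951e-7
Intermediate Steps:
N = 781048 (N = 4 - 132*(-5917) = 4 - 1*(-781044) = 4 + 781044 = 781048)
1/(-2823917 + N) = 1/(-2823917 + 781048) = 1/(-2042869) = -1/2042869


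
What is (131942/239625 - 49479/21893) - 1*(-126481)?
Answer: 663524286920956/5246110125 ≈ 1.2648e+5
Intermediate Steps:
(131942/239625 - 49479/21893) - 1*(-126481) = (131942*(1/239625) - 49479*1/21893) + 126481 = (131942/239625 - 49479/21893) + 126481 = -8967799169/5246110125 + 126481 = 663524286920956/5246110125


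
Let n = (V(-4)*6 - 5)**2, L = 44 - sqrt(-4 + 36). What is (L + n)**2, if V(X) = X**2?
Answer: 69305657 - 66600*sqrt(2) ≈ 6.9212e+7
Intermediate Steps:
L = 44 - 4*sqrt(2) (L = 44 - sqrt(32) = 44 - 4*sqrt(2) ≈ 38.343)
n = 8281 (n = ((-4)**2*6 - 5)**2 = (16*6 - 5)**2 = (96 - 5)**2 = 91**2 = 8281)
(L + n)**2 = ((44 - 4*sqrt(2)) + 8281)**2 = (8325 - 4*sqrt(2))**2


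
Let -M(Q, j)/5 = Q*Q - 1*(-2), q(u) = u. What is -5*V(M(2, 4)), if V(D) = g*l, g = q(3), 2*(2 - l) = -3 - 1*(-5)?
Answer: -15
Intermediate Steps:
l = 1 (l = 2 - (-3 - 1*(-5))/2 = 2 - (-3 + 5)/2 = 2 - ½*2 = 2 - 1 = 1)
g = 3
M(Q, j) = -10 - 5*Q² (M(Q, j) = -5*(Q*Q - 1*(-2)) = -5*(Q² + 2) = -5*(2 + Q²) = -10 - 5*Q²)
V(D) = 3 (V(D) = 3*1 = 3)
-5*V(M(2, 4)) = -5*3 = -15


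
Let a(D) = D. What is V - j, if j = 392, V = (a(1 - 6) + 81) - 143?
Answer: -459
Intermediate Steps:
V = -67 (V = ((1 - 6) + 81) - 143 = (-5 + 81) - 143 = 76 - 143 = -67)
V - j = -67 - 1*392 = -67 - 392 = -459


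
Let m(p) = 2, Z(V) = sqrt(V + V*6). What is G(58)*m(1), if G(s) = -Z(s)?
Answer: -2*sqrt(406) ≈ -40.299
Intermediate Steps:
Z(V) = sqrt(7)*sqrt(V) (Z(V) = sqrt(V + 6*V) = sqrt(7*V) = sqrt(7)*sqrt(V))
G(s) = -sqrt(7)*sqrt(s)
G(58)*m(1) = -sqrt(7)*sqrt(58)*2 = -sqrt(406)*2 = -2*sqrt(406)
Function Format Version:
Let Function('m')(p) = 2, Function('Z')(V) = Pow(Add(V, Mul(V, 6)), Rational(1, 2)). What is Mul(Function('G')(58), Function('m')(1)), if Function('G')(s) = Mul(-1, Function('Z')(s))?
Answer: Mul(-2, Pow(406, Rational(1, 2))) ≈ -40.299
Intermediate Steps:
Function('Z')(V) = Mul(Pow(7, Rational(1, 2)), Pow(V, Rational(1, 2))) (Function('Z')(V) = Pow(Add(V, Mul(6, V)), Rational(1, 2)) = Pow(Mul(7, V), Rational(1, 2)) = Mul(Pow(7, Rational(1, 2)), Pow(V, Rational(1, 2))))
Function('G')(s) = Mul(-1, Pow(7, Rational(1, 2)), Pow(s, Rational(1, 2))) (Function('G')(s) = Mul(-1, Mul(Pow(7, Rational(1, 2)), Pow(s, Rational(1, 2)))) = Mul(-1, Pow(7, Rational(1, 2)), Pow(s, Rational(1, 2))))
Mul(Function('G')(58), Function('m')(1)) = Mul(Mul(-1, Pow(7, Rational(1, 2)), Pow(58, Rational(1, 2))), 2) = Mul(Mul(-1, Pow(406, Rational(1, 2))), 2) = Mul(-2, Pow(406, Rational(1, 2)))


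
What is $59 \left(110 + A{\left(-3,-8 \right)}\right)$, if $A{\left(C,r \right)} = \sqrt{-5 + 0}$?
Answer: $6490 + 59 i \sqrt{5} \approx 6490.0 + 131.93 i$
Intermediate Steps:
$A{\left(C,r \right)} = i \sqrt{5}$ ($A{\left(C,r \right)} = \sqrt{-5} = i \sqrt{5}$)
$59 \left(110 + A{\left(-3,-8 \right)}\right) = 59 \left(110 + i \sqrt{5}\right) = 6490 + 59 i \sqrt{5}$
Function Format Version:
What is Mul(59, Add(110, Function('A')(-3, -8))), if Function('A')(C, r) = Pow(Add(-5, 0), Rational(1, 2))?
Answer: Add(6490, Mul(59, I, Pow(5, Rational(1, 2)))) ≈ Add(6490.0, Mul(131.93, I))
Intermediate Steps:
Function('A')(C, r) = Mul(I, Pow(5, Rational(1, 2))) (Function('A')(C, r) = Pow(-5, Rational(1, 2)) = Mul(I, Pow(5, Rational(1, 2))))
Mul(59, Add(110, Function('A')(-3, -8))) = Mul(59, Add(110, Mul(I, Pow(5, Rational(1, 2))))) = Add(6490, Mul(59, I, Pow(5, Rational(1, 2))))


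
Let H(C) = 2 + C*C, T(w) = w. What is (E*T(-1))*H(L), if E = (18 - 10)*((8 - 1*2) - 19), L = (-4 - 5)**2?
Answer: 682552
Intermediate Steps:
L = 81 (L = (-9)**2 = 81)
H(C) = 2 + C**2
E = -104 (E = 8*((8 - 2) - 19) = 8*(6 - 19) = 8*(-13) = -104)
(E*T(-1))*H(L) = (-104*(-1))*(2 + 81**2) = 104*(2 + 6561) = 104*6563 = 682552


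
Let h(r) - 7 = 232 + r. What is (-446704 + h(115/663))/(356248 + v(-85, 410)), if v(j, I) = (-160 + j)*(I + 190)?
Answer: -74001545/34682856 ≈ -2.1337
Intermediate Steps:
v(j, I) = (-160 + j)*(190 + I)
h(r) = 239 + r (h(r) = 7 + (232 + r) = 239 + r)
(-446704 + h(115/663))/(356248 + v(-85, 410)) = (-446704 + (239 + 115/663))/(356248 + (-30400 - 160*410 + 190*(-85) + 410*(-85))) = (-446704 + (239 + 115*(1/663)))/(356248 + (-30400 - 65600 - 16150 - 34850)) = (-446704 + (239 + 115/663))/(356248 - 147000) = (-446704 + 158572/663)/209248 = -296006180/663*1/209248 = -74001545/34682856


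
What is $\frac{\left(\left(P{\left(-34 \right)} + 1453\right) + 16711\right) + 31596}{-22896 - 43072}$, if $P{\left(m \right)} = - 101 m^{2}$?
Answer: $\frac{16749}{16492} \approx 1.0156$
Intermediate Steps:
$\frac{\left(\left(P{\left(-34 \right)} + 1453\right) + 16711\right) + 31596}{-22896 - 43072} = \frac{\left(\left(- 101 \left(-34\right)^{2} + 1453\right) + 16711\right) + 31596}{-22896 - 43072} = \frac{\left(\left(\left(-101\right) 1156 + 1453\right) + 16711\right) + 31596}{-65968} = \left(\left(\left(-116756 + 1453\right) + 16711\right) + 31596\right) \left(- \frac{1}{65968}\right) = \left(\left(-115303 + 16711\right) + 31596\right) \left(- \frac{1}{65968}\right) = \left(-98592 + 31596\right) \left(- \frac{1}{65968}\right) = \left(-66996\right) \left(- \frac{1}{65968}\right) = \frac{16749}{16492}$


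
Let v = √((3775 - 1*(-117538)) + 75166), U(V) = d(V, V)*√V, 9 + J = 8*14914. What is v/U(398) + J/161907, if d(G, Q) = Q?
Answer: 119303/161907 + 3*√8688738/158404 ≈ 0.79269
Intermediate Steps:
J = 119303 (J = -9 + 8*14914 = -9 + 119312 = 119303)
U(V) = V^(3/2) (U(V) = V*√V = V^(3/2))
v = 3*√21831 (v = √((3775 + 117538) + 75166) = √(121313 + 75166) = √196479 = 3*√21831 ≈ 443.26)
v/U(398) + J/161907 = (3*√21831)/(398^(3/2)) + 119303/161907 = (3*√21831)/((398*√398)) + 119303*(1/161907) = (3*√21831)*(√398/158404) + 119303/161907 = 3*√8688738/158404 + 119303/161907 = 119303/161907 + 3*√8688738/158404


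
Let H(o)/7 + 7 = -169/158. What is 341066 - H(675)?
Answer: 53897353/158 ≈ 3.4112e+5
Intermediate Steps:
H(o) = -8925/158 (H(o) = -49 + 7*(-169/158) = -49 - 1183/158 = -8925/158)
341066 - H(675) = 341066 - 1*(-8925/158) = 341066 + 8925/158 = 53897353/158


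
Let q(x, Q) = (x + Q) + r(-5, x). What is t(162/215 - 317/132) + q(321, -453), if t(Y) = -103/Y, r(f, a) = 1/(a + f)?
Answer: -1027152941/14779636 ≈ -69.498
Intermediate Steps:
q(x, Q) = Q + x + 1/(-5 + x) (q(x, Q) = (x + Q) + 1/(x - 5) = (Q + x) + 1/(-5 + x) = Q + x + 1/(-5 + x))
t(162/215 - 317/132) + q(321, -453) = -103/(162/215 - 317/132) + (1 + (-5 + 321)*(-453 + 321))/(-5 + 321) = -103/(162*(1/215) - 317*1/132) + (1 + 316*(-132))/316 = -103/(162/215 - 317/132) + (1 - 41712)/316 = -103/(-46771/28380) + (1/316)*(-41711) = -103*(-28380/46771) - 41711/316 = 2923140/46771 - 41711/316 = -1027152941/14779636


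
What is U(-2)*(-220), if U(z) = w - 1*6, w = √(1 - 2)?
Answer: 1320 - 220*I ≈ 1320.0 - 220.0*I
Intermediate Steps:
w = I (w = √(-1) = I ≈ 1.0*I)
U(z) = -6 + I (U(z) = I - 1*6 = I - 6 = -6 + I)
U(-2)*(-220) = (-6 + I)*(-220) = 1320 - 220*I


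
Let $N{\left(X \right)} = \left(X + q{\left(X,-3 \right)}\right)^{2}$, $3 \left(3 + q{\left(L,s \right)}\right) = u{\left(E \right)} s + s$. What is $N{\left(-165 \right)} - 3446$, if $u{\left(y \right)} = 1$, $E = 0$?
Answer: $25454$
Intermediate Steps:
$q{\left(L,s \right)} = -3 + \frac{2 s}{3}$ ($q{\left(L,s \right)} = -3 + \frac{1 s + s}{3} = -3 + \frac{s + s}{3} = -3 + \frac{2 s}{3}$)
$N{\left(X \right)} = \left(-5 + X\right)^{2}$ ($N{\left(X \right)} = \left(X + \left(-3 + \frac{2}{3} \left(-3\right)\right)\right)^{2} = \left(X - 5\right)^{2} = \left(-5 + X\right)^{2}$)
$N{\left(-165 \right)} - 3446 = \left(-5 - 165\right)^{2} - 3446 = \left(-170\right)^{2} - 3446 = 28900 - 3446 = 25454$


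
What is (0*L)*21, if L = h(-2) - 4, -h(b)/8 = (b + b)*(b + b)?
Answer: 0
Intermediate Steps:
h(b) = -32*b² (h(b) = -8*(b + b)*(b + b) = -8*2*b*2*b = -32*b²)
L = -132 (L = -32*(-2)² - 4 = -32*4 - 4 = -128 - 4 = -132)
(0*L)*21 = (0*(-132))*21 = 0*21 = 0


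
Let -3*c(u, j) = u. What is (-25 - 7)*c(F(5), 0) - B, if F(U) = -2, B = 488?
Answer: -1528/3 ≈ -509.33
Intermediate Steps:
c(u, j) = -u/3
(-25 - 7)*c(F(5), 0) - B = (-25 - 7)*(-⅓*(-2)) - 1*488 = -32*⅔ - 488 = -64/3 - 488 = -1528/3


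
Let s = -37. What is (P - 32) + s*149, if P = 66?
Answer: -5479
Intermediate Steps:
(P - 32) + s*149 = (66 - 32) - 37*149 = 34 - 5513 = -5479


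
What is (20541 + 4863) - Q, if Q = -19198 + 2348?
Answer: 42254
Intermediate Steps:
Q = -16850
(20541 + 4863) - Q = (20541 + 4863) - 1*(-16850) = 25404 + 16850 = 42254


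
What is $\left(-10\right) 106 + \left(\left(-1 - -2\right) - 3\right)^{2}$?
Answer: $-1056$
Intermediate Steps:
$\left(-10\right) 106 + \left(\left(-1 - -2\right) - 3\right)^{2} = -1060 + \left(\left(-1 + 2\right) - 3\right)^{2} = -1060 + \left(1 - 3\right)^{2} = -1060 + \left(-2\right)^{2} = -1060 + 4 = -1056$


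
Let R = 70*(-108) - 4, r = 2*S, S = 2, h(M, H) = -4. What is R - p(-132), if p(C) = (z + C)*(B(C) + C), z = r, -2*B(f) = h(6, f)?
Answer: -24204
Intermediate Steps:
B(f) = 2 (B(f) = -1/2*(-4) = 2)
r = 4 (r = 2*2 = 4)
z = 4
p(C) = (2 + C)*(4 + C) (p(C) = (4 + C)*(2 + C) = (2 + C)*(4 + C))
R = -7564 (R = -7560 - 4 = -7564)
R - p(-132) = -7564 - (8 + (-132)**2 + 6*(-132)) = -7564 - (8 + 17424 - 792) = -7564 - 1*16640 = -7564 - 16640 = -24204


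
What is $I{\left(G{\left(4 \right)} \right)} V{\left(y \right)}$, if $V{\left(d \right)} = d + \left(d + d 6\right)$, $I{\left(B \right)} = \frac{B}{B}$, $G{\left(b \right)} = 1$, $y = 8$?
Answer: $64$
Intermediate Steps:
$I{\left(B \right)} = 1$
$V{\left(d \right)} = 8 d$ ($V{\left(d \right)} = d + \left(d + 6 d\right) = d + 7 d = 8 d$)
$I{\left(G{\left(4 \right)} \right)} V{\left(y \right)} = 1 \cdot 8 \cdot 8 = 1 \cdot 64 = 64$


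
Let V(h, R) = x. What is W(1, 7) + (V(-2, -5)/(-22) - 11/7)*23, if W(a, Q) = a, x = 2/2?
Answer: -5573/154 ≈ -36.188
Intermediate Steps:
x = 1 (x = 2*(1/2) = 1)
V(h, R) = 1
W(1, 7) + (V(-2, -5)/(-22) - 11/7)*23 = 1 + (1/(-22) - 11/7)*23 = 1 + (1*(-1/22) - 11*1/7)*23 = 1 + (-1/22 - 11/7)*23 = 1 - 249/154*23 = 1 - 5727/154 = -5573/154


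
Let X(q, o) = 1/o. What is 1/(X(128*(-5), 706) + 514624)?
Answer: 706/363324545 ≈ 1.9432e-6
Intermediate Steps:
1/(X(128*(-5), 706) + 514624) = 1/(1/706 + 514624) = 1/(363324545/706) = 706/363324545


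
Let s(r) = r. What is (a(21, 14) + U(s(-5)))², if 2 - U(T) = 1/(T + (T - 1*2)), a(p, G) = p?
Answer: 76729/144 ≈ 532.84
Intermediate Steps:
U(T) = 2 - 1/(-2 + 2*T) (U(T) = 2 - 1/(T + (T - 1*2)) = 2 - 1/(T + (T - 2)) = 2 - 1/(T + (-2 + T)) = 2 - 1/(-2 + 2*T))
(a(21, 14) + U(s(-5)))² = (21 + (-5 + 4*(-5))/(2*(-1 - 5)))² = (21 + (½)*(-5 - 20)/(-6))² = (21 + (½)*(-⅙)*(-25))² = (21 + 25/12)² = (277/12)² = 76729/144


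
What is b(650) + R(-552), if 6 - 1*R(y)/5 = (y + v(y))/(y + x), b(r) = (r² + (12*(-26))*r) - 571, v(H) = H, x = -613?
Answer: 51062943/233 ≈ 2.1915e+5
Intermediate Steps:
b(r) = -571 + r² - 312*r (b(r) = (r² - 312*r) - 571 = -571 + r² - 312*r)
R(y) = 30 - 10*y/(-613 + y) (R(y) = 30 - 5*(y + y)/(y - 613) = 30 - 5*2*y/(-613 + y) = 30 - 10*y/(-613 + y))
b(650) + R(-552) = (-571 + 650² - 312*650) + 10*(-1839 + 2*(-552))/(-613 - 552) = (-571 + 422500 - 202800) + 10*(-1839 - 1104)/(-1165) = 219129 + 10*(-1/1165)*(-2943) = 219129 + 5886/233 = 51062943/233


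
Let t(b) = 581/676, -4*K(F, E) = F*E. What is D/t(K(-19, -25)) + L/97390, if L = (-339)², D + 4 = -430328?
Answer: -4047302266197/8083370 ≈ -5.0070e+5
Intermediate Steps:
D = -430332 (D = -4 - 430328 = -430332)
K(F, E) = -E*F/4 (K(F, E) = -F*E/4 = -E*F/4)
L = 114921
t(b) = 581/676 (t(b) = 581*(1/676) = 581/676)
D/t(K(-19, -25)) + L/97390 = -430332/581/676 + 114921/97390 = -430332*676/581 + 114921*(1/97390) = -41557776/83 + 114921/97390 = -4047302266197/8083370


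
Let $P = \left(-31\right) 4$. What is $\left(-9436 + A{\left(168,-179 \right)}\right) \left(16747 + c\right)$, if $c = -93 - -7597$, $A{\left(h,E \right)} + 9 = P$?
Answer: $-232057819$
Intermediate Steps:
$P = -124$
$A{\left(h,E \right)} = -133$ ($A{\left(h,E \right)} = -9 - 124 = -133$)
$c = 7504$ ($c = -93 + 7597 = 7504$)
$\left(-9436 + A{\left(168,-179 \right)}\right) \left(16747 + c\right) = \left(-9436 - 133\right) \left(16747 + 7504\right) = \left(-9569\right) 24251 = -232057819$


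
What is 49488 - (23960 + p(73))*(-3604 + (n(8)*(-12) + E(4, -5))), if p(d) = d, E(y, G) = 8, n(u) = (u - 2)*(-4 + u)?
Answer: 93393660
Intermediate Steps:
n(u) = (-4 + u)*(-2 + u) (n(u) = (-2 + u)*(-4 + u) = (-4 + u)*(-2 + u))
49488 - (23960 + p(73))*(-3604 + (n(8)*(-12) + E(4, -5))) = 49488 - (23960 + 73)*(-3604 + ((8 + 8² - 6*8)*(-12) + 8)) = 49488 - 24033*(-3604 + ((8 + 64 - 48)*(-12) + 8)) = 49488 - 24033*(-3604 + (24*(-12) + 8)) = 49488 - 24033*(-3604 + (-288 + 8)) = 49488 - 24033*(-3604 - 280) = 49488 - 24033*(-3884) = 49488 - 1*(-93344172) = 49488 + 93344172 = 93393660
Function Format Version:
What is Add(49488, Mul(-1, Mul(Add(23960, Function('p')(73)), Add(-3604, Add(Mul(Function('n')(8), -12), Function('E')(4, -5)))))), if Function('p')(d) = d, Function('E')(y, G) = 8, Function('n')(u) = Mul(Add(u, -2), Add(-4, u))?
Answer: 93393660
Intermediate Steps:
Function('n')(u) = Mul(Add(-4, u), Add(-2, u)) (Function('n')(u) = Mul(Add(-2, u), Add(-4, u)) = Mul(Add(-4, u), Add(-2, u)))
Add(49488, Mul(-1, Mul(Add(23960, Function('p')(73)), Add(-3604, Add(Mul(Function('n')(8), -12), Function('E')(4, -5)))))) = Add(49488, Mul(-1, Mul(Add(23960, 73), Add(-3604, Add(Mul(Add(8, Pow(8, 2), Mul(-6, 8)), -12), 8))))) = Add(49488, Mul(-1, Mul(24033, Add(-3604, Add(Mul(Add(8, 64, -48), -12), 8))))) = Add(49488, Mul(-1, Mul(24033, Add(-3604, Add(Mul(24, -12), 8))))) = Add(49488, Mul(-1, Mul(24033, Add(-3604, Add(-288, 8))))) = Add(49488, Mul(-1, Mul(24033, Add(-3604, -280)))) = Add(49488, Mul(-1, Mul(24033, -3884))) = Add(49488, Mul(-1, -93344172)) = Add(49488, 93344172) = 93393660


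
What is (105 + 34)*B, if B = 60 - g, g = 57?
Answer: 417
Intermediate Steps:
B = 3 (B = 60 - 1*57 = 60 - 57 = 3)
(105 + 34)*B = (105 + 34)*3 = 139*3 = 417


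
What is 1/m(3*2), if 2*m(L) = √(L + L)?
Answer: √3/3 ≈ 0.57735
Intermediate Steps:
m(L) = √2*√L/2 (m(L) = √(L + L)/2 = √(2*L)/2 = (√2*√L)/2 = √2*√L/2)
1/m(3*2) = 1/(√2*√(3*2)/2) = 1/(√2*√6/2) = 1/(√3) = √3/3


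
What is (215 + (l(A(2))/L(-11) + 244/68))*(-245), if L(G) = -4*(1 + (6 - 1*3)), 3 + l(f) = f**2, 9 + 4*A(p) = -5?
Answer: -58112775/1088 ≈ -53413.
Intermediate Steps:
A(p) = -7/2 (A(p) = -9/4 + (1/4)*(-5) = -9/4 - 5/4 = -7/2)
l(f) = -3 + f**2
L(G) = -16 (L(G) = -4*(1 + (6 - 3)) = -4*(1 + 3) = -4*4 = -16)
(215 + (l(A(2))/L(-11) + 244/68))*(-245) = (215 + ((-3 + (-7/2)**2)/(-16) + 244/68))*(-245) = (215 + ((-3 + 49/4)*(-1/16) + 244*(1/68)))*(-245) = (215 + ((37/4)*(-1/16) + 61/17))*(-245) = (215 + (-37/64 + 61/17))*(-245) = (215 + 3275/1088)*(-245) = (237195/1088)*(-245) = -58112775/1088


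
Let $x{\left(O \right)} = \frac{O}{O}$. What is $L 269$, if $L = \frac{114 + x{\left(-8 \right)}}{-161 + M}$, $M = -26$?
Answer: $- \frac{30935}{187} \approx -165.43$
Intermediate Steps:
$x{\left(O \right)} = 1$
$L = - \frac{115}{187}$ ($L = \frac{114 + 1}{-161 - 26} = \frac{115}{-187} = 115 \left(- \frac{1}{187}\right) = - \frac{115}{187} \approx -0.61497$)
$L 269 = \left(- \frac{115}{187}\right) 269 = - \frac{30935}{187}$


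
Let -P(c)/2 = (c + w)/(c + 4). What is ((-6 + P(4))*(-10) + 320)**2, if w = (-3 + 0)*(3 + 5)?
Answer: 108900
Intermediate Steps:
w = -24 (w = -3*8 = -24)
P(c) = -2*(-24 + c)/(4 + c) (P(c) = -2*(c - 24)/(c + 4) = -2*(-24 + c)/(4 + c))
((-6 + P(4))*(-10) + 320)**2 = ((-6 + 2*(24 - 1*4)/(4 + 4))*(-10) + 320)**2 = ((-6 + 2*(24 - 4)/8)*(-10) + 320)**2 = ((-6 + 2*(1/8)*20)*(-10) + 320)**2 = ((-6 + 5)*(-10) + 320)**2 = (-1*(-10) + 320)**2 = (10 + 320)**2 = 330**2 = 108900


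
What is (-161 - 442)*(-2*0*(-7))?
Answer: 0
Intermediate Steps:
(-161 - 442)*(-2*0*(-7)) = -0*(-7) = -603*0 = 0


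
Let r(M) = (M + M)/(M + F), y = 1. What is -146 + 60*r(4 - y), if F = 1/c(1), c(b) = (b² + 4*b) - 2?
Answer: -38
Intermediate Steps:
c(b) = -2 + b² + 4*b
F = ⅓ (F = 1/(-2 + 1² + 4*1) = 1/(-2 + 1 + 4) = 1/3 = ⅓ ≈ 0.33333)
r(M) = 2*M/(⅓ + M) (r(M) = (M + M)/(M + ⅓) = (2*M)/(⅓ + M) = 2*M/(⅓ + M))
-146 + 60*r(4 - y) = -146 + 60*(6*(4 - 1*1)/(1 + 3*(4 - 1*1))) = -146 + 60*(6*(4 - 1)/(1 + 3*(4 - 1))) = -146 + 60*(6*3/(1 + 3*3)) = -146 + 60*(6*3/(1 + 9)) = -146 + 60*(6*3/10) = -146 + 60*(6*3*(⅒)) = -146 + 60*(9/5) = -146 + 108 = -38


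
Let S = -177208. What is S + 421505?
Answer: 244297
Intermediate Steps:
S + 421505 = -177208 + 421505 = 244297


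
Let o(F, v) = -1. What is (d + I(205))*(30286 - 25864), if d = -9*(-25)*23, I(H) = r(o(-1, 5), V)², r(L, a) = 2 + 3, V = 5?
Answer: 22994400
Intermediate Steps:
r(L, a) = 5
I(H) = 25 (I(H) = 5² = 25)
d = 5175 (d = 225*23 = 5175)
(d + I(205))*(30286 - 25864) = (5175 + 25)*(30286 - 25864) = 5200*4422 = 22994400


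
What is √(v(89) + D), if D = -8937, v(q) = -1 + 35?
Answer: I*√8903 ≈ 94.356*I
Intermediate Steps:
v(q) = 34
√(v(89) + D) = √(34 - 8937) = √(-8903) = I*√8903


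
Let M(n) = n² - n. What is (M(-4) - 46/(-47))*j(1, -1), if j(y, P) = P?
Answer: -986/47 ≈ -20.979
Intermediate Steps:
(M(-4) - 46/(-47))*j(1, -1) = (-4*(-1 - 4) - 46/(-47))*(-1) = (-4*(-5) - 46*(-1/47))*(-1) = (20 + 46/47)*(-1) = (986/47)*(-1) = -986/47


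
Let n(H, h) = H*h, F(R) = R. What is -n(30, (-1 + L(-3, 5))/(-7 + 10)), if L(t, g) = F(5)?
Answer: -40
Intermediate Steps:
L(t, g) = 5
-n(30, (-1 + L(-3, 5))/(-7 + 10)) = -30*(-1 + 5)/(-7 + 10) = -30*4/3 = -1*40 = -40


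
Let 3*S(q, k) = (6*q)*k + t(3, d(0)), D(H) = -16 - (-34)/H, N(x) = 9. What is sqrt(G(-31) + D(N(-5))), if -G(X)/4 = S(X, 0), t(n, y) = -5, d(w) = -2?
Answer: 5*I*sqrt(2)/3 ≈ 2.357*I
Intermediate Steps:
D(H) = -16 + 34/H
S(q, k) = -5/3 + 2*k*q (S(q, k) = ((6*q)*k - 5)/3 = (6*k*q - 5)/3 = (-5 + 6*k*q)/3 = -5/3 + 2*k*q)
G(X) = 20/3 (G(X) = -4*(-5/3 + 2*0*X) = -4*(-5/3 + 0) = -4*(-5/3) = 20/3)
sqrt(G(-31) + D(N(-5))) = sqrt(20/3 + (-16 + 34/9)) = sqrt(20/3 - 110/9) = sqrt(-50/9) = 5*I*sqrt(2)/3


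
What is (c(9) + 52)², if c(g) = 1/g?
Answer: 219961/81 ≈ 2715.6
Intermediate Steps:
(c(9) + 52)² = (1/9 + 52)² = (⅑ + 52)² = (469/9)² = 219961/81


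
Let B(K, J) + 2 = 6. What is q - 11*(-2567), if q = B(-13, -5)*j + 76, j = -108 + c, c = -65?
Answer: 27621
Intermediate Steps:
B(K, J) = 4 (B(K, J) = -2 + 6 = 4)
j = -173 (j = -108 - 65 = -173)
q = -616 (q = 4*(-173) + 76 = -692 + 76 = -616)
q - 11*(-2567) = -616 - 11*(-2567) = -616 - 1*(-28237) = -616 + 28237 = 27621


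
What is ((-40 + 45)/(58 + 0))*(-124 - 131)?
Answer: -1275/58 ≈ -21.983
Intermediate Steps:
((-40 + 45)/(58 + 0))*(-124 - 131) = (5/58)*(-255) = -1275/58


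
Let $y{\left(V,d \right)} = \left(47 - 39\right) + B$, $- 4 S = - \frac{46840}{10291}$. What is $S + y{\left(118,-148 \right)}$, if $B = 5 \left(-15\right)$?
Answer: $- \frac{677787}{10291} \approx -65.862$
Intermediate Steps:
$S = \frac{11710}{10291}$ ($S = - \frac{\left(-46840\right) \frac{1}{10291}}{4} = \left(- \frac{1}{4}\right) \left(- \frac{46840}{10291}\right) = \frac{11710}{10291} \approx 1.1379$)
$B = -75$
$y{\left(V,d \right)} = -67$ ($y{\left(V,d \right)} = \left(47 - 39\right) - 75 = 8 - 75 = -67$)
$S + y{\left(118,-148 \right)} = \frac{11710}{10291} - 67 = - \frac{677787}{10291}$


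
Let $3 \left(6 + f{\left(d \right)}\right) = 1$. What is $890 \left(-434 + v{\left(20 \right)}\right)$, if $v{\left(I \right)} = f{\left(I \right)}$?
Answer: $- \frac{1173910}{3} \approx -3.913 \cdot 10^{5}$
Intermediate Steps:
$f{\left(d \right)} = - \frac{17}{3}$ ($f{\left(d \right)} = -6 + \frac{1}{3} \cdot 1 = -6 + \frac{1}{3} = - \frac{17}{3}$)
$v{\left(I \right)} = - \frac{17}{3}$
$890 \left(-434 + v{\left(20 \right)}\right) = 890 \left(-434 - \frac{17}{3}\right) = 890 \left(- \frac{1319}{3}\right) = - \frac{1173910}{3}$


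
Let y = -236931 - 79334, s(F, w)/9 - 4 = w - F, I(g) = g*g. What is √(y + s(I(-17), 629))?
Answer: I*√313169 ≈ 559.62*I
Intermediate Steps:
I(g) = g²
s(F, w) = 36 - 9*F + 9*w (s(F, w) = 36 + 9*(w - F) = 36 + (-9*F + 9*w) = 36 - 9*F + 9*w)
y = -316265
√(y + s(I(-17), 629)) = √(-316265 + (36 - 9*(-17)² + 9*629)) = √(-316265 + (36 - 9*289 + 5661)) = √(-316265 + (36 - 2601 + 5661)) = √(-316265 + 3096) = √(-313169) = I*√313169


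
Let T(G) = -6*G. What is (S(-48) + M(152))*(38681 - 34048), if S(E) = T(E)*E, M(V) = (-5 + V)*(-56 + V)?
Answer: 1334304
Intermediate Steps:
M(V) = (-56 + V)*(-5 + V)
S(E) = -6*E² (S(E) = (-6*E)*E = -6*E²)
(S(-48) + M(152))*(38681 - 34048) = (-6*(-48)² + (280 + 152² - 61*152))*(38681 - 34048) = (-6*2304 + (280 + 23104 - 9272))*4633 = (-13824 + 14112)*4633 = 288*4633 = 1334304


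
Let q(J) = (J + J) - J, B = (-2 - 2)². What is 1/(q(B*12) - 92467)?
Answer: -1/92275 ≈ -1.0837e-5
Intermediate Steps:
B = 16 (B = (-4)² = 16)
q(J) = J (q(J) = 2*J - J = J)
1/(q(B*12) - 92467) = 1/(16*12 - 92467) = 1/(192 - 92467) = 1/(-92275) = -1/92275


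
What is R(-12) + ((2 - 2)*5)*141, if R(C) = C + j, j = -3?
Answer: -15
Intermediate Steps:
R(C) = -3 + C (R(C) = C - 3 = -3 + C)
R(-12) + ((2 - 2)*5)*141 = (-3 - 12) + ((2 - 2)*5)*141 = -15 + (0*5)*141 = -15 + 0*141 = -15 + 0 = -15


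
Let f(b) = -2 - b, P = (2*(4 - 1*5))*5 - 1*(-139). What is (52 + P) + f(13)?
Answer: 166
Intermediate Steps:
P = 129 (P = (2*(4 - 5))*5 + 139 = (2*(-1))*5 + 139 = -2*5 + 139 = -10 + 139 = 129)
(52 + P) + f(13) = (52 + 129) + (-2 - 1*13) = 181 + (-2 - 13) = 181 - 15 = 166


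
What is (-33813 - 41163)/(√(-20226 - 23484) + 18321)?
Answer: -14770272/3609707 + 24992*I*√43710/111900917 ≈ -4.0918 + 0.046694*I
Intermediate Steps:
(-33813 - 41163)/(√(-20226 - 23484) + 18321) = -74976/(√(-43710) + 18321) = -74976/(I*√43710 + 18321) = -74976/(18321 + I*√43710)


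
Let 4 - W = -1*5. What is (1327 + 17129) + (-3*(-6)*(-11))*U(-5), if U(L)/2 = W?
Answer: 14892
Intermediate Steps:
W = 9 (W = 4 - (-1)*5 = 4 - 1*(-5) = 4 + 5 = 9)
U(L) = 18 (U(L) = 2*9 = 18)
(1327 + 17129) + (-3*(-6)*(-11))*U(-5) = (1327 + 17129) + (-3*(-6)*(-11))*18 = 18456 + (18*(-11))*18 = 18456 - 198*18 = 18456 - 3564 = 14892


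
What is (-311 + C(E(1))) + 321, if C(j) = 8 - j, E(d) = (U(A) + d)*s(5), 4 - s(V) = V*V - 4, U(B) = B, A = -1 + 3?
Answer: 69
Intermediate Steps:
A = 2
s(V) = 8 - V² (s(V) = 4 - (V*V - 4) = 4 - (V² - 4) = 4 - (-4 + V²) = 4 + (4 - V²) = 8 - V²)
E(d) = -34 - 17*d (E(d) = (2 + d)*(8 - 1*5²) = (2 + d)*(8 - 1*25) = (2 + d)*(8 - 25) = (2 + d)*(-17) = -34 - 17*d)
(-311 + C(E(1))) + 321 = (-311 + (8 - (-34 - 17*1))) + 321 = (-311 + (8 - (-34 - 17))) + 321 = (-311 + (8 - 1*(-51))) + 321 = (-311 + (8 + 51)) + 321 = (-311 + 59) + 321 = -252 + 321 = 69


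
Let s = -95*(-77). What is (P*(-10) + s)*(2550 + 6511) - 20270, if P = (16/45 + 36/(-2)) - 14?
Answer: 622154233/9 ≈ 6.9128e+7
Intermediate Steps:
s = 7315
P = -1424/45 (P = (16*(1/45) + 36*(-½)) - 14 = (16/45 - 18) - 14 = -794/45 - 14 = -1424/45 ≈ -31.644)
(P*(-10) + s)*(2550 + 6511) - 20270 = (-1424/45*(-10) + 7315)*(2550 + 6511) - 20270 = (2848/9 + 7315)*9061 - 20270 = (68683/9)*9061 - 20270 = 622336663/9 - 20270 = 622154233/9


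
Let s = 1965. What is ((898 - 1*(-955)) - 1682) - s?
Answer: -1794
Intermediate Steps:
((898 - 1*(-955)) - 1682) - s = ((898 - 1*(-955)) - 1682) - 1*1965 = ((898 + 955) - 1682) - 1965 = (1853 - 1682) - 1965 = 171 - 1965 = -1794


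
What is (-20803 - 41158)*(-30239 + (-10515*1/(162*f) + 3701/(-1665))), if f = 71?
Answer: 1329091045012921/709290 ≈ 1.8738e+9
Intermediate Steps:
(-20803 - 41158)*(-30239 + (-10515*1/(162*f) + 3701/(-1665))) = (-20803 - 41158)*(-30239 + (-10515/(71*162) + 3701/(-1665))) = -61961*(-30239 + (-10515/11502 + 3701*(-1/1665))) = -61961*(-30239 + (-10515*1/11502 - 3701/1665)) = -61961*(-30239 + (-3505/3834 - 3701/1665)) = -61961*(-30239 - 2225051/709290) = -61961*(-21450445361/709290) = 1329091045012921/709290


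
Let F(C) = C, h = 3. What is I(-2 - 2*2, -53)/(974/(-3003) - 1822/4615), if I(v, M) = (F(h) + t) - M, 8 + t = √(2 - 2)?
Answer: -12792780/191663 ≈ -66.746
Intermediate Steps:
t = -8 (t = -8 + √(2 - 2) = -8 + √0 = -8 + 0 = -8)
I(v, M) = -5 - M (I(v, M) = (3 - 8) - M = -5 - M)
I(-2 - 2*2, -53)/(974/(-3003) - 1822/4615) = (-5 - 1*(-53))/(974/(-3003) - 1822/4615) = (-5 + 53)/(974*(-1/3003) - 1822*1/4615) = 48/(-974/3003 - 1822/4615) = 48/(-766652/1066065) = 48*(-1066065/766652) = -12792780/191663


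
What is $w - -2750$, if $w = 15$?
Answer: $2765$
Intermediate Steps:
$w - -2750 = 15 - -2750 = 15 + 2750 = 2765$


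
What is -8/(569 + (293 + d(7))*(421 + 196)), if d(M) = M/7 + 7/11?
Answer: -22/501489 ≈ -4.3869e-5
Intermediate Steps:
d(M) = 7/11 + M/7 (d(M) = M*(1/7) + 7*(1/11) = M/7 + 7/11 = 7/11 + M/7)
-8/(569 + (293 + d(7))*(421 + 196)) = -8/(569 + (293 + (7/11 + (1/7)*7))*(421 + 196)) = -8/(569 + (293 + (7/11 + 1))*617) = -8/(569 + (293 + 18/11)*617) = -8/(569 + (3241/11)*617) = -8/(569 + 1999697/11) = -8/2005956/11 = -8*11/2005956 = -22/501489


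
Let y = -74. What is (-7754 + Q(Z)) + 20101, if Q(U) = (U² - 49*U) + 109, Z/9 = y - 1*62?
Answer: 1570608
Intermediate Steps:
Z = -1224 (Z = 9*(-74 - 1*62) = 9*(-74 - 62) = 9*(-136) = -1224)
Q(U) = 109 + U² - 49*U
(-7754 + Q(Z)) + 20101 = (-7754 + (109 + (-1224)² - 49*(-1224))) + 20101 = (-7754 + (109 + 1498176 + 59976)) + 20101 = (-7754 + 1558261) + 20101 = 1550507 + 20101 = 1570608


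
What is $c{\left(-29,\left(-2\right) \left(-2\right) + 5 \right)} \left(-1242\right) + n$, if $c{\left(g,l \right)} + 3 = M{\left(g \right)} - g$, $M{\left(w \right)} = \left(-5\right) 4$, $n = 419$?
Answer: $-7033$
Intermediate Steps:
$M{\left(w \right)} = -20$
$c{\left(g,l \right)} = -23 - g$ ($c{\left(g,l \right)} = -3 - \left(20 + g\right) = -23 - g$)
$c{\left(-29,\left(-2\right) \left(-2\right) + 5 \right)} \left(-1242\right) + n = \left(-23 - -29\right) \left(-1242\right) + 419 = \left(-23 + 29\right) \left(-1242\right) + 419 = 6 \left(-1242\right) + 419 = -7452 + 419 = -7033$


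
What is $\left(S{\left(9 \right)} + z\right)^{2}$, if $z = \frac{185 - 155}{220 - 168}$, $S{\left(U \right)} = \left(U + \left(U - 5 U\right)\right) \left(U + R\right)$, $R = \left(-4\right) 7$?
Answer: $\frac{178302609}{676} \approx 2.6376 \cdot 10^{5}$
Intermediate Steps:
$R = -28$
$S{\left(U \right)} = - 3 U \left(-28 + U\right)$ ($S{\left(U \right)} = \left(U + \left(U - 5 U\right)\right) \left(U - 28\right) = \left(U - 4 U\right) \left(-28 + U\right) = - 3 U \left(-28 + U\right)$)
$z = \frac{15}{26}$ ($z = \frac{30}{52} = 30 \cdot \frac{1}{52} = \frac{15}{26} \approx 0.57692$)
$\left(S{\left(9 \right)} + z\right)^{2} = \left(3 \cdot 9 \left(28 - 9\right) + \frac{15}{26}\right)^{2} = \left(3 \cdot 9 \cdot 19 + \frac{15}{26}\right)^{2} = \left(513 + \frac{15}{26}\right)^{2} = \left(\frac{13353}{26}\right)^{2} = \frac{178302609}{676}$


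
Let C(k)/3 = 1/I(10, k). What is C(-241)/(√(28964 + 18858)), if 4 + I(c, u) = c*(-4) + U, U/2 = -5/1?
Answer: -√47822/860796 ≈ -0.00025405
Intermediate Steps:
U = -10 (U = 2*(-5/1) = 2*(-5*1) = 2*(-5) = -10)
I(c, u) = -14 - 4*c (I(c, u) = -4 + (c*(-4) - 10) = -4 + (-4*c - 10) = -4 + (-10 - 4*c) = -14 - 4*c)
C(k) = -1/18 (C(k) = 3/(-14 - 4*10) = 3/(-14 - 40) = 3/(-54) = 3*(-1/54) = -1/18)
C(-241)/(√(28964 + 18858)) = -1/(18*√(28964 + 18858)) = -√47822/47822/18 = -√47822/860796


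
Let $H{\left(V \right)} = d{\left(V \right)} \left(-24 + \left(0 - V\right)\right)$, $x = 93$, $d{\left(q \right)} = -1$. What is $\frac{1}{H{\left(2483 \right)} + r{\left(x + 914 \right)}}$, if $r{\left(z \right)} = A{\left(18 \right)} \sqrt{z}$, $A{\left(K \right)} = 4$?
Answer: $\frac{2507}{6268937} - \frac{4 \sqrt{1007}}{6268937} \approx 0.00037966$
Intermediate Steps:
$H{\left(V \right)} = 24 + V$ ($H{\left(V \right)} = - (-24 + \left(0 - V\right)) = - (-24 - V) = 24 + V$)
$r{\left(z \right)} = 4 \sqrt{z}$
$\frac{1}{H{\left(2483 \right)} + r{\left(x + 914 \right)}} = \frac{1}{\left(24 + 2483\right) + 4 \sqrt{93 + 914}} = \frac{1}{2507 + 4 \sqrt{1007}}$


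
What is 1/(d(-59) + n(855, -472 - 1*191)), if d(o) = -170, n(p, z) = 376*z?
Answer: -1/249458 ≈ -4.0087e-6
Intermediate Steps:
1/(d(-59) + n(855, -472 - 1*191)) = 1/(-170 + 376*(-472 - 1*191)) = 1/(-170 + 376*(-472 - 191)) = 1/(-170 + 376*(-663)) = 1/(-170 - 249288) = 1/(-249458) = -1/249458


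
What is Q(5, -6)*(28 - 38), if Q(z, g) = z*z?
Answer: -250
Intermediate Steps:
Q(z, g) = z**2
Q(5, -6)*(28 - 38) = 5**2*(28 - 38) = 25*(-10) = -250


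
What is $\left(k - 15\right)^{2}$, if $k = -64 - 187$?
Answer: $70756$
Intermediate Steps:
$k = -251$
$\left(k - 15\right)^{2} = \left(-251 - 15\right)^{2} = \left(-266\right)^{2} = 70756$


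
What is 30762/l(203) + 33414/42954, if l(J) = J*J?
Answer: 449718079/295015231 ≈ 1.5244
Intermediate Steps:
l(J) = J²
30762/l(203) + 33414/42954 = 30762/(203²) + 33414/42954 = 30762/41209 + 33414*(1/42954) = 30762*(1/41209) + 5569/7159 = 30762/41209 + 5569/7159 = 449718079/295015231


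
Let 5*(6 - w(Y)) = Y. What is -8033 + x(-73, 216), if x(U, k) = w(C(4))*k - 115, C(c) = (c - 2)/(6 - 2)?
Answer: -34368/5 ≈ -6873.6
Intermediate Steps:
C(c) = -½ + c/4 (C(c) = (-2 + c)/4 = (-2 + c)*(¼) = -½ + c/4)
w(Y) = 6 - Y/5
x(U, k) = -115 + 59*k/10 (x(U, k) = (6 - (-½ + (¼)*4)/5)*k - 115 = (6 - (-½ + 1)/5)*k - 115 = (6 - ⅕*½)*k - 115 = (6 - ⅒)*k - 115 = 59*k/10 - 115 = -115 + 59*k/10)
-8033 + x(-73, 216) = -8033 + (-115 + (59/10)*216) = -8033 + (-115 + 6372/5) = -8033 + 5797/5 = -34368/5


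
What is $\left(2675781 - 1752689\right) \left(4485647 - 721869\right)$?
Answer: $3474313361576$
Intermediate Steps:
$\left(2675781 - 1752689\right) \left(4485647 - 721869\right) = 923092 \cdot 3763778 = 3474313361576$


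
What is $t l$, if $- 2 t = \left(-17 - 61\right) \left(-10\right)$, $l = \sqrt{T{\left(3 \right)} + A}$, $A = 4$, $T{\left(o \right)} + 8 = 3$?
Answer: $- 390 i \approx - 390.0 i$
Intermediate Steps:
$T{\left(o \right)} = -5$ ($T{\left(o \right)} = -8 + 3 = -5$)
$l = i$ ($l = \sqrt{-5 + 4} = \sqrt{-1} = i \approx 1.0 i$)
$t = -390$ ($t = - \frac{\left(-17 - 61\right) \left(-10\right)}{2} = - \frac{\left(-78\right) \left(-10\right)}{2} = \left(- \frac{1}{2}\right) 780 = -390$)
$t l = - 390 i$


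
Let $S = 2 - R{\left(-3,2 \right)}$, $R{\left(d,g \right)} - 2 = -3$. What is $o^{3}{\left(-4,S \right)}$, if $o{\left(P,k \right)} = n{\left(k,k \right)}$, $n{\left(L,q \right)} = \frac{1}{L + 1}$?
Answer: $\frac{1}{64} \approx 0.015625$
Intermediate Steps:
$n{\left(L,q \right)} = \frac{1}{1 + L}$
$R{\left(d,g \right)} = -1$ ($R{\left(d,g \right)} = 2 - 3 = -1$)
$S = 3$ ($S = 2 - -1 = 2 + 1 = 3$)
$o{\left(P,k \right)} = \frac{1}{1 + k}$
$o^{3}{\left(-4,S \right)} = \left(\frac{1}{1 + 3}\right)^{3} = \left(\frac{1}{4}\right)^{3} = \frac{1}{64}$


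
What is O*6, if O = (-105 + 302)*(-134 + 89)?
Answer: -53190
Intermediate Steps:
O = -8865 (O = 197*(-45) = -8865)
O*6 = -8865*6 = -53190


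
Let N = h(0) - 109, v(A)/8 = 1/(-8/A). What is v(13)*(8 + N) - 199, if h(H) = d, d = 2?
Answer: 1088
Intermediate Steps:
v(A) = -A (v(A) = 8/((-8/A)) = 8*(-A/8) = -A)
h(H) = 2
N = -107 (N = 2 - 109 = -107)
v(13)*(8 + N) - 199 = (-1*13)*(8 - 107) - 199 = -13*(-99) - 199 = 1287 - 199 = 1088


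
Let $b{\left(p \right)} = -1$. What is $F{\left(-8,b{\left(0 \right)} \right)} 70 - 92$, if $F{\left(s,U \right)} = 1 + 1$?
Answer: $48$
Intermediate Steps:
$F{\left(s,U \right)} = 2$
$F{\left(-8,b{\left(0 \right)} \right)} 70 - 92 = 2 \cdot 70 - 92 = 140 - 92 = 48$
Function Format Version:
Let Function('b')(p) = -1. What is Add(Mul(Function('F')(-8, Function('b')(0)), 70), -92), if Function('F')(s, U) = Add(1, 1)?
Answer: 48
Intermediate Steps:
Function('F')(s, U) = 2
Add(Mul(Function('F')(-8, Function('b')(0)), 70), -92) = Add(Mul(2, 70), -92) = Add(140, -92) = 48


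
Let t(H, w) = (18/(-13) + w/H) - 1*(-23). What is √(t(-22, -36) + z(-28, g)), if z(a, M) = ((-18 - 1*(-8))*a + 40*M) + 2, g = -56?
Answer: 3*I*√4395963/143 ≈ 43.986*I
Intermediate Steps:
z(a, M) = 2 - 10*a + 40*M (z(a, M) = ((-18 + 8)*a + 40*M) + 2 = (-10*a + 40*M) + 2 = 2 - 10*a + 40*M)
t(H, w) = 281/13 + w/H (t(H, w) = (18*(-1/13) + w/H) + 23 = (-18/13 + w/H) + 23 = 281/13 + w/H)
√(t(-22, -36) + z(-28, g)) = √((281/13 - 36/(-22)) + (2 - 10*(-28) + 40*(-56))) = √((281/13 - 36*(-1/22)) + (2 + 280 - 2240)) = √((281/13 + 18/11) - 1958) = √(3325/143 - 1958) = √(-276669/143) = 3*I*√4395963/143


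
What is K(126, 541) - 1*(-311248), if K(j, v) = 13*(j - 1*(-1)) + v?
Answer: 313440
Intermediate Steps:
K(j, v) = 13 + v + 13*j (K(j, v) = 13*(j + 1) + v = 13*(1 + j) + v = (13 + 13*j) + v = 13 + v + 13*j)
K(126, 541) - 1*(-311248) = (13 + 541 + 13*126) - 1*(-311248) = (13 + 541 + 1638) + 311248 = 2192 + 311248 = 313440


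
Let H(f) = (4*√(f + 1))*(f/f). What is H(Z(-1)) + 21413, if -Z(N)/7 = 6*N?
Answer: 21413 + 4*√43 ≈ 21439.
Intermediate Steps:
Z(N) = -42*N
H(f) = 4*√(1 + f) (H(f) = (4*√(1 + f))*1 = 4*√(1 + f))
H(Z(-1)) + 21413 = 4*√(1 - 42*(-1)) + 21413 = 4*√(1 + 42) + 21413 = 4*√43 + 21413 = 21413 + 4*√43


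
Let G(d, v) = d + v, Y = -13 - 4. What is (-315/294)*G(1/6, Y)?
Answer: 505/28 ≈ 18.036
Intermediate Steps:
Y = -17
(-315/294)*G(1/6, Y) = (-315/294)*(1/6 - 17) = (-315*1/294)*(⅙ - 17) = -15/14*(-101/6) = 505/28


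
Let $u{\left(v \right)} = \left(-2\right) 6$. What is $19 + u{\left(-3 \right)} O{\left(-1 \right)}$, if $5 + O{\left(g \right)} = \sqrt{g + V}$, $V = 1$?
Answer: $79$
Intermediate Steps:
$O{\left(g \right)} = -5 + \sqrt{1 + g}$ ($O{\left(g \right)} = -5 + \sqrt{g + 1} = -5 + \sqrt{1 + g}$)
$u{\left(v \right)} = -12$
$19 + u{\left(-3 \right)} O{\left(-1 \right)} = 19 - 12 \left(-5 + \sqrt{1 - 1}\right) = 19 - 12 \left(-5 + \sqrt{0}\right) = 19 - 12 \left(-5 + 0\right) = 19 - -60 = 19 + 60 = 79$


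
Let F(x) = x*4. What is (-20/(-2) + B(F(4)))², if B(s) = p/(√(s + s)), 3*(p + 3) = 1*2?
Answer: 28849/288 - 35*√2/6 ≈ 91.921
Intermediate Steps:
p = -7/3 (p = -3 + (1*2)/3 = -3 + (⅓)*2 = -3 + ⅔ = -7/3 ≈ -2.3333)
F(x) = 4*x
B(s) = -7*√2/(6*√s) (B(s) = -7/(3*√(s + s)) = -7*√2/(2*√s)/3 = -7*√2/(6*√s))
(-20/(-2) + B(F(4)))² = (-20/(-2) - 7*√2/(6*√(4*4)))² = (-20*(-½) - 7*√2/(6*√16))² = (10 - 7/6*√2*¼)² = (10 - 7*√2/24)²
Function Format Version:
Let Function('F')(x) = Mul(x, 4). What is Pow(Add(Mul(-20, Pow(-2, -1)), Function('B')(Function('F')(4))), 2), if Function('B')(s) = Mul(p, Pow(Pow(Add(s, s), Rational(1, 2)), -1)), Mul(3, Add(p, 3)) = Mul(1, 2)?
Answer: Add(Rational(28849, 288), Mul(Rational(-35, 6), Pow(2, Rational(1, 2)))) ≈ 91.921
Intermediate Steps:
p = Rational(-7, 3) (p = Add(-3, Mul(Rational(1, 3), Mul(1, 2))) = Add(-3, Mul(Rational(1, 3), 2)) = Add(-3, Rational(2, 3)) = Rational(-7, 3) ≈ -2.3333)
Function('F')(x) = Mul(4, x)
Function('B')(s) = Mul(Rational(-7, 6), Pow(2, Rational(1, 2)), Pow(s, Rational(-1, 2))) (Function('B')(s) = Mul(Rational(-7, 3), Pow(Pow(Add(s, s), Rational(1, 2)), -1)) = Mul(Rational(-7, 3), Pow(Pow(Mul(2, s), Rational(1, 2)), -1)) = Mul(Rational(-7, 3), Pow(Mul(Pow(2, Rational(1, 2)), Pow(s, Rational(1, 2))), -1)) = Mul(Rational(-7, 3), Mul(Rational(1, 2), Pow(2, Rational(1, 2)), Pow(s, Rational(-1, 2)))) = Mul(Rational(-7, 6), Pow(2, Rational(1, 2)), Pow(s, Rational(-1, 2))))
Pow(Add(Mul(-20, Pow(-2, -1)), Function('B')(Function('F')(4))), 2) = Pow(Add(Mul(-20, Pow(-2, -1)), Mul(Rational(-7, 6), Pow(2, Rational(1, 2)), Pow(Mul(4, 4), Rational(-1, 2)))), 2) = Pow(Add(Mul(-20, Rational(-1, 2)), Mul(Rational(-7, 6), Pow(2, Rational(1, 2)), Pow(16, Rational(-1, 2)))), 2) = Pow(Add(10, Mul(Rational(-7, 6), Pow(2, Rational(1, 2)), Rational(1, 4))), 2) = Pow(Add(10, Mul(Rational(-7, 24), Pow(2, Rational(1, 2)))), 2)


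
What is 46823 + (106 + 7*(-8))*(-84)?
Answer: 42623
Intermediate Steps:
46823 + (106 + 7*(-8))*(-84) = 46823 + (106 - 56)*(-84) = 46823 + 50*(-84) = 46823 - 4200 = 42623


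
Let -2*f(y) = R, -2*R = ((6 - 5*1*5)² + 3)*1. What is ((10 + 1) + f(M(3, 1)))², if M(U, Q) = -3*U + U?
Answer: 10404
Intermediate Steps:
M(U, Q) = -2*U
R = -182 (R = -((6 - 5*1*5)² + 3)/2 = -((6 - 5*5)² + 3)/2 = -((6 - 25)² + 3)/2 = -((-19)² + 3)/2 = -(361 + 3)/2 = -182 ≈ -182.00)
f(y) = 91 (f(y) = -½*(-182) = 91)
((10 + 1) + f(M(3, 1)))² = ((10 + 1) + 91)² = (11 + 91)² = 102² = 10404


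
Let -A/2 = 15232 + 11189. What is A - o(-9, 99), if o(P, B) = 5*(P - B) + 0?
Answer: -52302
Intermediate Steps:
A = -52842 (A = -2*(15232 + 11189) = -2*26421 = -52842)
o(P, B) = -5*B + 5*P (o(P, B) = (-5*B + 5*P) + 0 = -5*B + 5*P)
A - o(-9, 99) = -52842 - (-5*99 + 5*(-9)) = -52842 - (-495 - 45) = -52842 - 1*(-540) = -52842 + 540 = -52302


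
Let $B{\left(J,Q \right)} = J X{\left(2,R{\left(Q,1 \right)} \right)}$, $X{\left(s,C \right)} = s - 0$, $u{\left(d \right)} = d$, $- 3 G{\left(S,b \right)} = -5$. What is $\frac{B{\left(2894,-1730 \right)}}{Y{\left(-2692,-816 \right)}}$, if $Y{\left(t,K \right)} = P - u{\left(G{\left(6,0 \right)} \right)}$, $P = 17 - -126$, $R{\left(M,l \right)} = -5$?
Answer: $\frac{4341}{106} \approx 40.953$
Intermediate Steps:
$G{\left(S,b \right)} = \frac{5}{3}$ ($G{\left(S,b \right)} = \left(- \frac{1}{3}\right) \left(-5\right) = \frac{5}{3}$)
$X{\left(s,C \right)} = s$ ($X{\left(s,C \right)} = s + 0 = s$)
$P = 143$ ($P = 17 + 126 = 143$)
$B{\left(J,Q \right)} = 2 J$ ($B{\left(J,Q \right)} = J 2 = 2 J$)
$Y{\left(t,K \right)} = \frac{424}{3}$ ($Y{\left(t,K \right)} = 143 - \frac{5}{3} = \frac{424}{3}$)
$\frac{B{\left(2894,-1730 \right)}}{Y{\left(-2692,-816 \right)}} = \frac{2 \cdot 2894}{\frac{424}{3}} = 5788 \cdot \frac{3}{424} = \frac{4341}{106}$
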